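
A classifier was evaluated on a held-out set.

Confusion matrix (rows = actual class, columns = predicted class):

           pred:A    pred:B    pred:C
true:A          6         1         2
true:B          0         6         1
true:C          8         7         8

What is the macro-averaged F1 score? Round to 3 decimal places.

0.521

Per-class F1 score (2·TP/(2·TP+FP+FN)):
  A: TP=6, FP=0+8=8, FN=1+2=3 → 12/23 = 0.5217
  B: TP=6, FP=1+7=8, FN=0+1=1 → 12/21 = 0.5714
  C: TP=8, FP=2+1=3, FN=8+7=15 → 16/34 = 0.4706
Macro-F1 score = mean = (0.5217 + 0.5714 + 0.4706) / 3 = 0.521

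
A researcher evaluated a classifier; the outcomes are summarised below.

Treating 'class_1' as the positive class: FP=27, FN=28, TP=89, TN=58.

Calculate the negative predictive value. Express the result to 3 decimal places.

NPV = TN/(TN+FN) = 58/(58+28) = 0.674

0.674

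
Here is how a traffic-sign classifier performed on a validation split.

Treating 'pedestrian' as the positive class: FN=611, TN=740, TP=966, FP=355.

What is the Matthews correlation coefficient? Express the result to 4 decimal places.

0.2836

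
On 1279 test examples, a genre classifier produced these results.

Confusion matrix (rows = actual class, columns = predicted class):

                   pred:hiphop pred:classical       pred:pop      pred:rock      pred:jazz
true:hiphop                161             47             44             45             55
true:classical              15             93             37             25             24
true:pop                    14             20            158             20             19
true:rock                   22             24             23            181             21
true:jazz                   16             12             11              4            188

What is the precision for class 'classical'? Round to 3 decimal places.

0.474

precision = TP/(TP+FP).
classical: TP=93, FP=47+20+24+12=103 → 93/196 = 0.4745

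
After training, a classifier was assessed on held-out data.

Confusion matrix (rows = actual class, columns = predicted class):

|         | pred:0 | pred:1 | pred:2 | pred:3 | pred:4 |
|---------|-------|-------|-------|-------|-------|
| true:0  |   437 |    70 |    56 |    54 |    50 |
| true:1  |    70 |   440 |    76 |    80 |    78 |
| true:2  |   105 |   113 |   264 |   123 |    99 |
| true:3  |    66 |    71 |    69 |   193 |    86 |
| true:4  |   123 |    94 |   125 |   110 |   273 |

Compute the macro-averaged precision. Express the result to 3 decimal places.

0.472

Per-class precision (TP/(TP+FP)):
  0: TP=437, FP=70+105+66+123=364 → 437/801 = 0.5456
  1: TP=440, FP=70+113+71+94=348 → 440/788 = 0.5584
  2: TP=264, FP=56+76+69+125=326 → 264/590 = 0.4475
  3: TP=193, FP=54+80+123+110=367 → 193/560 = 0.3446
  4: TP=273, FP=50+78+99+86=313 → 273/586 = 0.4659
Macro-precision = mean = (0.5456 + 0.5584 + 0.4475 + 0.3446 + 0.4659) / 5 = 0.472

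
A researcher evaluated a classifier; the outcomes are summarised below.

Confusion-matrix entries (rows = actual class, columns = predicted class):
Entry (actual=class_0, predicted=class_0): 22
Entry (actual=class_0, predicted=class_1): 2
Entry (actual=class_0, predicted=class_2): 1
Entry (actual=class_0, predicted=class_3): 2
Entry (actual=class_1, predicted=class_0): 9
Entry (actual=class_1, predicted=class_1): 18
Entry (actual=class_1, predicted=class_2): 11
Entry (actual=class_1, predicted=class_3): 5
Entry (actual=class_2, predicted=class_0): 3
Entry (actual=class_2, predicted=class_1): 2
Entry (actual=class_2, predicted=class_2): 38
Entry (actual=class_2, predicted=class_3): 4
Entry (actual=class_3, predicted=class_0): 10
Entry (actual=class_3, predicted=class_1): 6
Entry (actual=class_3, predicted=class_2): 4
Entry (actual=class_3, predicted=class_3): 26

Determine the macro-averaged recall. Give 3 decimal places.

0.652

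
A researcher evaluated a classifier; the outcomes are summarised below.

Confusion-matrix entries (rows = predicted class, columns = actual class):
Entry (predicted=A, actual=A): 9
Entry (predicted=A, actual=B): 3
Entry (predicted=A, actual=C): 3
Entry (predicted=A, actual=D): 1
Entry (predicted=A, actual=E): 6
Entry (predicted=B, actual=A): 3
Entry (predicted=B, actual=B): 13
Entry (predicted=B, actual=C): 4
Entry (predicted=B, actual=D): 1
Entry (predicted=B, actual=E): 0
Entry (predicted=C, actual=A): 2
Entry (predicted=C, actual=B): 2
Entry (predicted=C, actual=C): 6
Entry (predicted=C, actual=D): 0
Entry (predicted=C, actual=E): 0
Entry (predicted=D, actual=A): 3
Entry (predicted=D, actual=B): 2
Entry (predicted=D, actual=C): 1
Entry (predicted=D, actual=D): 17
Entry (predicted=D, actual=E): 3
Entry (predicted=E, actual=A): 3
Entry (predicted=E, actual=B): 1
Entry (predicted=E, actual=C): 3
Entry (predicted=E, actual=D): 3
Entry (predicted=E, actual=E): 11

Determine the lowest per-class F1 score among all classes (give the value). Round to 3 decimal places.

0.429

Per-class F1 score (2·TP/(2·TP+FP+FN)):
  A: TP=9, FP=3+3+1+6=13, FN=3+2+3+3=11 → 18/42 = 0.4286
  B: TP=13, FP=3+4+1+0=8, FN=3+2+2+1=8 → 26/42 = 0.6190
  C: TP=6, FP=2+2+0+0=4, FN=3+4+1+3=11 → 12/27 = 0.4444
  D: TP=17, FP=3+2+1+3=9, FN=1+1+0+3=5 → 34/48 = 0.7083
  E: TP=11, FP=3+1+3+3=10, FN=6+0+0+3=9 → 22/41 = 0.5366
Lowest is class 'A' with F1 score = 0.429.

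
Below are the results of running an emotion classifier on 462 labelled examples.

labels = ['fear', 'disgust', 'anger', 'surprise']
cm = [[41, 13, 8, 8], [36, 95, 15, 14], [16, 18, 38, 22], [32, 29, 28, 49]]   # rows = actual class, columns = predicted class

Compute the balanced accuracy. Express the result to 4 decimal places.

Balanced accuracy = mean of per-class recall.
  fear: recall = 41/70 = 0.58571
  disgust: recall = 95/160 = 0.59375
  anger: recall = 38/94 = 0.40426
  surprise: recall = 49/138 = 0.35507
Mean = (0.58571 + 0.59375 + 0.40426 + 0.35507) / 4 = 0.4847

0.4847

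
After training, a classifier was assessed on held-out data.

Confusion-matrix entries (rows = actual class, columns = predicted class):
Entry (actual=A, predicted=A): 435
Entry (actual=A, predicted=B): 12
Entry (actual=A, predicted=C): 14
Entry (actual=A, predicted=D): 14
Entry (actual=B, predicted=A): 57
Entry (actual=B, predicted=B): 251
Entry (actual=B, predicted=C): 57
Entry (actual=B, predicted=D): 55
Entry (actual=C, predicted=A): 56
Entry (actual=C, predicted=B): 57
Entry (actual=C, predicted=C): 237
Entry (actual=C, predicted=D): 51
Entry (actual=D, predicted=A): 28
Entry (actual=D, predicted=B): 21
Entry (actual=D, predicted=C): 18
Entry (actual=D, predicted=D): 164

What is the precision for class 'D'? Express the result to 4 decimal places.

0.5775

Treat 'D' as positive and all other classes as negative.
precision = TP/(TP+FP).
D: TP=164, FP=14+55+51=120 → 164/284 = 0.57746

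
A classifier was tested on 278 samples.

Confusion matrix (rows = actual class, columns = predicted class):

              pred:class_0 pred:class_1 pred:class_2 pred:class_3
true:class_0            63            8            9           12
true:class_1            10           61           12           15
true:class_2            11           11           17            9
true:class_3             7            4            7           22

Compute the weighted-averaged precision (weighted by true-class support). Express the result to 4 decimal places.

Per-class precision (TP/(TP+FP)):
  class_0: TP=63, FP=10+11+7=28 → 63/91 = 0.69231
  class_1: TP=61, FP=8+11+4=23 → 61/84 = 0.72619
  class_2: TP=17, FP=9+12+7=28 → 17/45 = 0.37778
  class_3: TP=22, FP=12+15+9=36 → 22/58 = 0.37931
Weighted-precision = Σ (supportᵢ/N)·precisionᵢ with N=278: (92/278)·0.69231 + (98/278)·0.72619 + (48/278)·0.37778 + (40/278)·0.37931 = 0.6049

0.6049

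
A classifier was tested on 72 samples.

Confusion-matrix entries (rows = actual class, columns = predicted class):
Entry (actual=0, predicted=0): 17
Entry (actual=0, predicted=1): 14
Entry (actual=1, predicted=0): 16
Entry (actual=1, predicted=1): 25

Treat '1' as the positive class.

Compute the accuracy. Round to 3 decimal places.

Accuracy = (TP+TN)/N = (25+17)/72 = 0.583

0.583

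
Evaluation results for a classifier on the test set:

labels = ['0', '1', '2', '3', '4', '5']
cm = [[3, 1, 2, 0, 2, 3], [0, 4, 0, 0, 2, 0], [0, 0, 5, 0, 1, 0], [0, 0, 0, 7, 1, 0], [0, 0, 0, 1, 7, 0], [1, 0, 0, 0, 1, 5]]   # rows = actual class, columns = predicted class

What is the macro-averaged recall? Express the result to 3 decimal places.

0.706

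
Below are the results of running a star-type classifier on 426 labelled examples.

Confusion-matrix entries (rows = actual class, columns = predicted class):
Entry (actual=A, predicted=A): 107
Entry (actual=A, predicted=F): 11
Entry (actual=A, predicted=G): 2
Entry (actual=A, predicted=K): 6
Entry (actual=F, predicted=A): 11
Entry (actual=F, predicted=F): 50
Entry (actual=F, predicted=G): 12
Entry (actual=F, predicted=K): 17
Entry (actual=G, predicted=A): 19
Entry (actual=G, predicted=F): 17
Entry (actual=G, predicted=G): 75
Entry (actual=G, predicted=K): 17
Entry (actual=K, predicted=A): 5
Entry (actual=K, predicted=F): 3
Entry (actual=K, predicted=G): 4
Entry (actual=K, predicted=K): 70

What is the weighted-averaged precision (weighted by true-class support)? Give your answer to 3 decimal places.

Per-class precision (TP/(TP+FP)):
  A: TP=107, FP=11+19+5=35 → 107/142 = 0.7535
  F: TP=50, FP=11+17+3=31 → 50/81 = 0.6173
  G: TP=75, FP=2+12+4=18 → 75/93 = 0.8065
  K: TP=70, FP=6+17+17=40 → 70/110 = 0.6364
Weighted-precision = Σ (supportᵢ/N)·precisionᵢ with N=426: (126/426)·0.7535 + (90/426)·0.6173 + (128/426)·0.8065 + (82/426)·0.6364 = 0.718

0.718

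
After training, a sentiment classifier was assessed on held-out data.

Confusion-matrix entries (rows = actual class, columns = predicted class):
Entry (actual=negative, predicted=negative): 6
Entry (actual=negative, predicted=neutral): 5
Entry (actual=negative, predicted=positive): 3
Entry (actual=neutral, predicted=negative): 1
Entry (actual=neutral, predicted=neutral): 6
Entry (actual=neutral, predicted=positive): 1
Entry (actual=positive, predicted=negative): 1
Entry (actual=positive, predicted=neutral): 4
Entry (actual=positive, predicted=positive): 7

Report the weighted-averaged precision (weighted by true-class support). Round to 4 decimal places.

0.6275

Per-class precision (TP/(TP+FP)):
  negative: TP=6, FP=1+1=2 → 6/8 = 0.75000
  neutral: TP=6, FP=5+4=9 → 6/15 = 0.40000
  positive: TP=7, FP=3+1=4 → 7/11 = 0.63636
Weighted-precision = Σ (supportᵢ/N)·precisionᵢ with N=34: (14/34)·0.75000 + (8/34)·0.40000 + (12/34)·0.63636 = 0.6275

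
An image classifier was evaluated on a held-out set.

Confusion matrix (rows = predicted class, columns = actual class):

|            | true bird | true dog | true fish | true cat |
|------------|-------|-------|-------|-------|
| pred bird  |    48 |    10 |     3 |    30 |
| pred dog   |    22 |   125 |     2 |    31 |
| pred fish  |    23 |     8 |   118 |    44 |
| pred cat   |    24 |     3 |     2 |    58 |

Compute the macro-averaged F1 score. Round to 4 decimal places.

Per-class F1 score (2·TP/(2·TP+FP+FN)):
  bird: TP=48, FP=10+3+30=43, FN=22+23+24=69 → 96/208 = 0.46154
  dog: TP=125, FP=22+2+31=55, FN=10+8+3=21 → 250/326 = 0.76687
  fish: TP=118, FP=23+8+44=75, FN=3+2+2=7 → 236/318 = 0.74214
  cat: TP=58, FP=24+3+2=29, FN=30+31+44=105 → 116/250 = 0.46400
Macro-F1 score = mean = (0.46154 + 0.76687 + 0.74214 + 0.46400) / 4 = 0.6086

0.6086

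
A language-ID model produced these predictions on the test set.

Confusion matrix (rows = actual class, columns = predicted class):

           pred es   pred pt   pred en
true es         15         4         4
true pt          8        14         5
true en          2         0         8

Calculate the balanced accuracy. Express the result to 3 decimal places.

0.657

Balanced accuracy = mean of per-class recall.
  es: recall = 15/23 = 0.6522
  pt: recall = 14/27 = 0.5185
  en: recall = 8/10 = 0.8000
Mean = (0.6522 + 0.5185 + 0.8000) / 3 = 0.657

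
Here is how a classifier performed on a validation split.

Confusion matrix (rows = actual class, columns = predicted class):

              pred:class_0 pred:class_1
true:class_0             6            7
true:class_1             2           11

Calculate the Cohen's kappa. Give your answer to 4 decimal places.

Observed agreement pₒ = trace/N = 17/26 = 0.65385
Expected agreement pₑ = Σ (rowᵢ·colᵢ)/N² = (13·8 + 13·18)/26² = 0.50000
κ = (pₒ − pₑ)/(1 − pₑ) = (0.65385 − 0.50000)/(1 − 0.50000) = 0.3077

0.3077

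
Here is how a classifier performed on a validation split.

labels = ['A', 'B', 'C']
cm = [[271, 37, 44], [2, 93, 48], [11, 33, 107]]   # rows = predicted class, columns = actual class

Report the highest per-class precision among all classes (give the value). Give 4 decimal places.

Per-class precision (TP/(TP+FP)):
  A: TP=271, FP=37+44=81 → 271/352 = 0.76989
  B: TP=93, FP=2+48=50 → 93/143 = 0.65035
  C: TP=107, FP=11+33=44 → 107/151 = 0.70861
Highest is class 'A' with precision = 0.7699.

0.7699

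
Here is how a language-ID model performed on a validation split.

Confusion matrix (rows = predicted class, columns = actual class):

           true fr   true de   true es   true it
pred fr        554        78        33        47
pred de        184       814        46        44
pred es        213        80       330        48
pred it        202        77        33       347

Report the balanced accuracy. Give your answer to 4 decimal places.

0.6793

Balanced accuracy = mean of per-class recall.
  fr: recall = 554/1153 = 0.48049
  de: recall = 814/1049 = 0.77598
  es: recall = 330/442 = 0.74661
  it: recall = 347/486 = 0.71399
Mean = (0.48049 + 0.77598 + 0.74661 + 0.71399) / 4 = 0.6793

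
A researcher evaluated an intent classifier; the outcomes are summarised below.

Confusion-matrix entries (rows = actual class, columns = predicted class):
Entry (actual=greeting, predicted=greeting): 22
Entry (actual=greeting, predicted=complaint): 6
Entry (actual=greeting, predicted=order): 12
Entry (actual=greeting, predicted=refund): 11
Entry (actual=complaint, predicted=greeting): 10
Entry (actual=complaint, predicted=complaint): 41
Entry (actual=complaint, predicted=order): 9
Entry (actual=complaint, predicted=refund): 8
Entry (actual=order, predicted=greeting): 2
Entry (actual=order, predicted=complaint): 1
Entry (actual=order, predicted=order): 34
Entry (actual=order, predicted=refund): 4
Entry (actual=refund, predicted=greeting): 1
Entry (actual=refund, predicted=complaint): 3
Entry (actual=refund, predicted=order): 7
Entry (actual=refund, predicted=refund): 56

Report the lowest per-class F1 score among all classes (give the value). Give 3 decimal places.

Per-class F1 score (2·TP/(2·TP+FP+FN)):
  greeting: TP=22, FP=10+2+1=13, FN=6+12+11=29 → 44/86 = 0.5116
  complaint: TP=41, FP=6+1+3=10, FN=10+9+8=27 → 82/119 = 0.6891
  order: TP=34, FP=12+9+7=28, FN=2+1+4=7 → 68/103 = 0.6602
  refund: TP=56, FP=11+8+4=23, FN=1+3+7=11 → 112/146 = 0.7671
Lowest is class 'greeting' with F1 score = 0.512.

0.512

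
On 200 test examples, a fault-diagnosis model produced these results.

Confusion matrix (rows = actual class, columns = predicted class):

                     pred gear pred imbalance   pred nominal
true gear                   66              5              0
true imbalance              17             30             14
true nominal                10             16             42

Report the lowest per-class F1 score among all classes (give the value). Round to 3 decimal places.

0.536

Per-class F1 score (2·TP/(2·TP+FP+FN)):
  gear: TP=66, FP=17+10=27, FN=5+0=5 → 132/164 = 0.8049
  imbalance: TP=30, FP=5+16=21, FN=17+14=31 → 60/112 = 0.5357
  nominal: TP=42, FP=0+14=14, FN=10+16=26 → 84/124 = 0.6774
Lowest is class 'imbalance' with F1 score = 0.536.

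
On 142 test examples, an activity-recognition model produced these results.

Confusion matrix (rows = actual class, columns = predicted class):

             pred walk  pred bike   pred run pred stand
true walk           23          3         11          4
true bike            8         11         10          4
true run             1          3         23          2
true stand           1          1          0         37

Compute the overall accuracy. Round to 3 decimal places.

0.662

Accuracy = trace / total = (23+11+23+37=94) / 142 = 94/142 = 0.662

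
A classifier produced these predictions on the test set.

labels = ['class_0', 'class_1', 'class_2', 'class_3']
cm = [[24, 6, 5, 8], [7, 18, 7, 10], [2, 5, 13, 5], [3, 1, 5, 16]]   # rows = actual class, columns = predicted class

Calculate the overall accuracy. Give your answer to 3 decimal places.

0.526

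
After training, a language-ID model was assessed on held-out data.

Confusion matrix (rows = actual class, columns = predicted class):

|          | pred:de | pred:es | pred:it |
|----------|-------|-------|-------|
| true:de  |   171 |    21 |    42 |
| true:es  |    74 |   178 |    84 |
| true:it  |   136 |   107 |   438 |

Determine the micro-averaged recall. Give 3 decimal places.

Micro-averaging pools counts across classes: ΣTP=787, ΣFP=464, ΣFN=464.
Micro-recall = TP/(TP+FN) on pooled counts = 0.629 (equals overall accuracy in single-label multiclass).

0.629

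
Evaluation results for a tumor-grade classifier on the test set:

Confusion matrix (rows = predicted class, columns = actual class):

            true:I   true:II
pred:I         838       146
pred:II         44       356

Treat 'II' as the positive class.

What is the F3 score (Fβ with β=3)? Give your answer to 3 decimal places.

0.724

Fβ = (1+β²)·TP / ((1+β²)·TP + β²·FN + FP), with β²=9
= 10·356 / (10·356 + 9·146 + 44) = 0.724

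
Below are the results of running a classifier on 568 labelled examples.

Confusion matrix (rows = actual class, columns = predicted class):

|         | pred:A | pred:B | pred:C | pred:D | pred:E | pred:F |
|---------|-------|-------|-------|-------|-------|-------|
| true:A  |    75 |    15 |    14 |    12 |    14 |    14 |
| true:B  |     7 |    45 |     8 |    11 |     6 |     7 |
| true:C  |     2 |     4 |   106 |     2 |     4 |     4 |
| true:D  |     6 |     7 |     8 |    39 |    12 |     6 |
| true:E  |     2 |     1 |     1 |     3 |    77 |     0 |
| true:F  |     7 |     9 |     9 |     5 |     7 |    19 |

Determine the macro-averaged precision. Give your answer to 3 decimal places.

0.600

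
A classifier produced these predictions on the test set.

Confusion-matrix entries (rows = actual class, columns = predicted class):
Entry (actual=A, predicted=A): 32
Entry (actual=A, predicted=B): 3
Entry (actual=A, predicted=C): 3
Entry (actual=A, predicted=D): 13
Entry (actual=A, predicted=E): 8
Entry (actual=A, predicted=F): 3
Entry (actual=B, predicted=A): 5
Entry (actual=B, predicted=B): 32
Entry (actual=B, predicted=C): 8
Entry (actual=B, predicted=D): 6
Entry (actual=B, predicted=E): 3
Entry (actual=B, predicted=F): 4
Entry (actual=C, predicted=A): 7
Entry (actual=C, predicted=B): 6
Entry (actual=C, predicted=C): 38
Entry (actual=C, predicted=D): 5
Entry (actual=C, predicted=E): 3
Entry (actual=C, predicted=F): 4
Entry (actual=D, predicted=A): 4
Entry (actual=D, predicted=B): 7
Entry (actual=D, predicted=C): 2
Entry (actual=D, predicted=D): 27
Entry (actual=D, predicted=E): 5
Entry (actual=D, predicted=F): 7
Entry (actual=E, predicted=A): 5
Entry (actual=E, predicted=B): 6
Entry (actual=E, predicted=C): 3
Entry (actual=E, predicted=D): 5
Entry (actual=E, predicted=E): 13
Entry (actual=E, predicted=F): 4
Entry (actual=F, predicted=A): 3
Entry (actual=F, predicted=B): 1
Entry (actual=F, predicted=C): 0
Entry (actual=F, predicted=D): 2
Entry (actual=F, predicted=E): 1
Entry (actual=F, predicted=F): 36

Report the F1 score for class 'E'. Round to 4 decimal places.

F1 score = 2·TP/(2·TP+FP+FN).
E: TP=13, FP=8+3+3+5+1=20, FN=5+6+3+5+4=23 → 26/69 = 0.37681

0.3768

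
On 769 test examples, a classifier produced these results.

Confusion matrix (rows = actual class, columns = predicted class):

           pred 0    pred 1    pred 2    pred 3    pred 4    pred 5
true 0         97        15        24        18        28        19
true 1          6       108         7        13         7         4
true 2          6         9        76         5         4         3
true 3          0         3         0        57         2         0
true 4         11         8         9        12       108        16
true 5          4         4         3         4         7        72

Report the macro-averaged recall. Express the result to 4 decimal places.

0.7182

Per-class recall (TP/(TP+FN)):
  0: TP=97, FN=15+24+18+28+19=104 → 97/201 = 0.48259
  1: TP=108, FN=6+7+13+7+4=37 → 108/145 = 0.74483
  2: TP=76, FN=6+9+5+4+3=27 → 76/103 = 0.73786
  3: TP=57, FN=0+3+0+2+0=5 → 57/62 = 0.91935
  4: TP=108, FN=11+8+9+12+16=56 → 108/164 = 0.65854
  5: TP=72, FN=4+4+3+4+7=22 → 72/94 = 0.76596
Macro-recall = mean = (0.48259 + 0.74483 + 0.73786 + 0.91935 + 0.65854 + 0.76596) / 6 = 0.7182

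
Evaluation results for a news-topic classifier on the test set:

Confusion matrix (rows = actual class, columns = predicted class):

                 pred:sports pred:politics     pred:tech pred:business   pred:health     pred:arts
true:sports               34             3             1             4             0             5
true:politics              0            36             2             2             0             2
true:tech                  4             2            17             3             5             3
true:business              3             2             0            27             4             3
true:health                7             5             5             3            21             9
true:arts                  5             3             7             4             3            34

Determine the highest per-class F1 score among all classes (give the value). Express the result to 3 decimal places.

0.774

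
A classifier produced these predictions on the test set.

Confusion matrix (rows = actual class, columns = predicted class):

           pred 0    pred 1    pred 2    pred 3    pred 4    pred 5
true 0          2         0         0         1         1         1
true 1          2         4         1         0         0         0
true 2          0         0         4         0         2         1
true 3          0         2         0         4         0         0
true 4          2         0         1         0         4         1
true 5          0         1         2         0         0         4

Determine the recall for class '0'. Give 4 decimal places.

0.4000

recall = TP/(TP+FN).
0: TP=2, FN=0+0+1+1+1=3 → 2/5 = 0.40000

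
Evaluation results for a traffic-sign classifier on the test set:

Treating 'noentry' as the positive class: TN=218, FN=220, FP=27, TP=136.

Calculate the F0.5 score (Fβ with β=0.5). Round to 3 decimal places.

0.675

Fβ = (1+β²)·TP / ((1+β²)·TP + β²·FN + FP), with β²=1/4
= 1.25·136 / (1.25·136 + 0.25·220 + 27) = 0.675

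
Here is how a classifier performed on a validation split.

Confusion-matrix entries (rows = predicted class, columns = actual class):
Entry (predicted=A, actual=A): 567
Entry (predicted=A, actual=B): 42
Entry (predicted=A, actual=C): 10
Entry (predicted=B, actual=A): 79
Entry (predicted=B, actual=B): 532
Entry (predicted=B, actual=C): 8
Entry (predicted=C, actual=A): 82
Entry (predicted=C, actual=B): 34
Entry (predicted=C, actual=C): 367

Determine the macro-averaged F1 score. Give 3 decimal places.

0.852

Per-class F1 score (2·TP/(2·TP+FP+FN)):
  A: TP=567, FP=42+10=52, FN=79+82=161 → 1134/1347 = 0.8419
  B: TP=532, FP=79+8=87, FN=42+34=76 → 1064/1227 = 0.8672
  C: TP=367, FP=82+34=116, FN=10+8=18 → 734/868 = 0.8456
Macro-F1 score = mean = (0.8419 + 0.8672 + 0.8456) / 3 = 0.852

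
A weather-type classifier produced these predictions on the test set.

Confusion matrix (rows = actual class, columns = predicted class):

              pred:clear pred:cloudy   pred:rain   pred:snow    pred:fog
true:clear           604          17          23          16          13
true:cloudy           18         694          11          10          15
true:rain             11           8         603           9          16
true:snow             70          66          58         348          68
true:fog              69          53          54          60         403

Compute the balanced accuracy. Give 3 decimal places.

Balanced accuracy = mean of per-class recall.
  clear: recall = 604/673 = 0.8975
  cloudy: recall = 694/748 = 0.9278
  rain: recall = 603/647 = 0.9320
  snow: recall = 348/610 = 0.5705
  fog: recall = 403/639 = 0.6307
Mean = (0.8975 + 0.9278 + 0.9320 + 0.5705 + 0.6307) / 5 = 0.792

0.792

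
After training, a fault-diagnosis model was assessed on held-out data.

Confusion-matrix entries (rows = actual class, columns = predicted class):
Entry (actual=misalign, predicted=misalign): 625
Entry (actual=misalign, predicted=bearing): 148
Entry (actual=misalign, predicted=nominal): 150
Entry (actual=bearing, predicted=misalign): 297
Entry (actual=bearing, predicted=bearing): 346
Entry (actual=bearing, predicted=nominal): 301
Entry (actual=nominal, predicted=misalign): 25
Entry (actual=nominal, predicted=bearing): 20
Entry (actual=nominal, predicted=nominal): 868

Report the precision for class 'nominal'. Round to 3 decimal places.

One-vs-rest for 'nominal': TP = diagonal; FP = other classes predicted 'nominal'; FN = 'nominal' predicted as other.
precision = TP/(TP+FP).
nominal: TP=868, FP=150+301=451 → 868/1319 = 0.6581

0.658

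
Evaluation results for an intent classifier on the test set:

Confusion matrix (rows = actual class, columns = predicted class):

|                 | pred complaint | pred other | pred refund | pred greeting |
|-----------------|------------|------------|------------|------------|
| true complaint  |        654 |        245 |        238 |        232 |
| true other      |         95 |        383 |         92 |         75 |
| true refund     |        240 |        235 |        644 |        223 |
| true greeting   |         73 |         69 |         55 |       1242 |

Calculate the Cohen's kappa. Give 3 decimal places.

Observed agreement pₒ = trace/N = 2923/4795 = 0.6096
Expected agreement pₑ = Σ (rowᵢ·colᵢ)/N² = (1369·1062 + 645·932 + 1342·1029 + 1439·1772)/4795² = 0.2603
κ = (pₒ − pₑ)/(1 − pₑ) = (0.6096 − 0.2603)/(1 − 0.2603) = 0.472

0.472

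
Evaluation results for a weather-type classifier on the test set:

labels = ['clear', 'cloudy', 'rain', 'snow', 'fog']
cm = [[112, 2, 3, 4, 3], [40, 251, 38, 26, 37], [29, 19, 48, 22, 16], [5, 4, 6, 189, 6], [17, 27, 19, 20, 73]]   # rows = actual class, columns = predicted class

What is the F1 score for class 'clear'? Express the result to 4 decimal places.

Take TP from the diagonal, FP from the rest of the 'clear' prediction marginal, FN from the rest of the 'clear' actual marginal.
F1 score = 2·TP/(2·TP+FP+FN).
clear: TP=112, FP=40+29+5+17=91, FN=2+3+4+3=12 → 224/327 = 0.68502

0.6850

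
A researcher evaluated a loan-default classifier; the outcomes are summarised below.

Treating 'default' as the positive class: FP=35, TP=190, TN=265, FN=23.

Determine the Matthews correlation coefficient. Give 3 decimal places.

MCC = (TP·TN − FP·FN) / √((TP+FP)(TP+FN)(TN+FP)(TN+FN))
Numerator = 190·265 − 35·23 = 49545
Denominator = √(225·213·300·288) = √4140720000 = 64348.4266
MCC = 49545 / 64348.4266 = 0.770

0.770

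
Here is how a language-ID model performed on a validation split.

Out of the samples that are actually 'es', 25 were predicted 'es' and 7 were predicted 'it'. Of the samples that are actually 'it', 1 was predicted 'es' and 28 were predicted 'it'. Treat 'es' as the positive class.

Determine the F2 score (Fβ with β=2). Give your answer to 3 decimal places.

0.812

Fβ = (1+β²)·TP / ((1+β²)·TP + β²·FN + FP), with β²=4
= 5·25 / (5·25 + 4·7 + 1) = 0.812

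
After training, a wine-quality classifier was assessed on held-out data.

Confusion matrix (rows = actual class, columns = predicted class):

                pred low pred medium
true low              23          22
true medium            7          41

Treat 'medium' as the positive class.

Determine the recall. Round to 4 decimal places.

0.8542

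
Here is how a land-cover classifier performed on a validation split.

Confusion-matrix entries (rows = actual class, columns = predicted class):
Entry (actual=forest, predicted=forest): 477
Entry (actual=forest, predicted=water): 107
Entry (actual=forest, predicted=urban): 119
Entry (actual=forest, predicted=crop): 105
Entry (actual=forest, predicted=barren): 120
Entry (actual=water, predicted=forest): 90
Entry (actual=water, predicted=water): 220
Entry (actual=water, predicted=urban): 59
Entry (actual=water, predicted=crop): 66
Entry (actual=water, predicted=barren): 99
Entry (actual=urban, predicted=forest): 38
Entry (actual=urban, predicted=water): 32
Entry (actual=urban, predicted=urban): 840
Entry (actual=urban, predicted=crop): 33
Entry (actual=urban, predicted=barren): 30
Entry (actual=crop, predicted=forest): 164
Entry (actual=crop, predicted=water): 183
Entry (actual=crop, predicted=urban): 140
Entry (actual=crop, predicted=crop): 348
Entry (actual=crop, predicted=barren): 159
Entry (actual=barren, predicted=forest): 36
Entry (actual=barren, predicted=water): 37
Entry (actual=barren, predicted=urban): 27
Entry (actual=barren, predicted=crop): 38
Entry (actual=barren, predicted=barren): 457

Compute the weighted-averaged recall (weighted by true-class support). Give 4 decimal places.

0.5820

Per-class recall (TP/(TP+FN)):
  forest: TP=477, FN=107+119+105+120=451 → 477/928 = 0.51401
  water: TP=220, FN=90+59+66+99=314 → 220/534 = 0.41199
  urban: TP=840, FN=38+32+33+30=133 → 840/973 = 0.86331
  crop: TP=348, FN=164+183+140+159=646 → 348/994 = 0.35010
  barren: TP=457, FN=36+37+27+38=138 → 457/595 = 0.76807
Weighted-recall = Σ (supportᵢ/N)·recallᵢ with N=4024: (928/4024)·0.51401 + (534/4024)·0.41199 + (973/4024)·0.86331 + (994/4024)·0.35010 + (595/4024)·0.76807 = 0.5820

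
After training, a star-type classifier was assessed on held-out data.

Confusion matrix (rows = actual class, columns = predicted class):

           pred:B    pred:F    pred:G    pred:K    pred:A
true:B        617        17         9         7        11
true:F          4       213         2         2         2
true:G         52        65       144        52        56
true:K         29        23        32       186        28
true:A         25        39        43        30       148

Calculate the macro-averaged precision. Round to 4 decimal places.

Per-class precision (TP/(TP+FP)):
  B: TP=617, FP=4+52+29+25=110 → 617/727 = 0.84869
  F: TP=213, FP=17+65+23+39=144 → 213/357 = 0.59664
  G: TP=144, FP=9+2+32+43=86 → 144/230 = 0.62609
  K: TP=186, FP=7+2+52+30=91 → 186/277 = 0.67148
  A: TP=148, FP=11+2+56+28=97 → 148/245 = 0.60408
Macro-precision = mean = (0.84869 + 0.59664 + 0.62609 + 0.67148 + 0.60408) / 5 = 0.6694

0.6694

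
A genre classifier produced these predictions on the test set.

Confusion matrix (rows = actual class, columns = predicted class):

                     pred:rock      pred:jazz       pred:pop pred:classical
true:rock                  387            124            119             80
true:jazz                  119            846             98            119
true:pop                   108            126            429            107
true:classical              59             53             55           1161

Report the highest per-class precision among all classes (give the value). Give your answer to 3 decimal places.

0.791

Per-class precision (TP/(TP+FP)):
  rock: TP=387, FP=119+108+59=286 → 387/673 = 0.5750
  jazz: TP=846, FP=124+126+53=303 → 846/1149 = 0.7363
  pop: TP=429, FP=119+98+55=272 → 429/701 = 0.6120
  classical: TP=1161, FP=80+119+107=306 → 1161/1467 = 0.7914
Highest is class 'classical' with precision = 0.791.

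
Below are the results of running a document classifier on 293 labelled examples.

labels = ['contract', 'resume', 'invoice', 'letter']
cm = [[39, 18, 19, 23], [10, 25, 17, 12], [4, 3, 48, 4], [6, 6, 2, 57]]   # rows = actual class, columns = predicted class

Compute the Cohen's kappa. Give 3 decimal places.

0.439

Observed agreement pₒ = trace/N = 169/293 = 0.5768
Expected agreement pₑ = Σ (rowᵢ·colᵢ)/N² = (99·59 + 64·52 + 59·86 + 71·96)/293² = 0.2453
κ = (pₒ − pₑ)/(1 − pₑ) = (0.5768 − 0.2453)/(1 − 0.2453) = 0.439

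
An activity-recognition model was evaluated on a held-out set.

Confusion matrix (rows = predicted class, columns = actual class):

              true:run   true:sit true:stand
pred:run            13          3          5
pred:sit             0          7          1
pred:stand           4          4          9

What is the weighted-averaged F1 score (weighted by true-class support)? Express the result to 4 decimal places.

Per-class F1 score (2·TP/(2·TP+FP+FN)):
  run: TP=13, FP=3+5=8, FN=0+4=4 → 26/38 = 0.68421
  sit: TP=7, FP=0+1=1, FN=3+4=7 → 14/22 = 0.63636
  stand: TP=9, FP=4+4=8, FN=5+1=6 → 18/32 = 0.56250
Weighted-F1 score = Σ (supportᵢ/N)·F1 scoreᵢ with N=46: (17/46)·0.68421 + (14/46)·0.63636 + (15/46)·0.56250 = 0.6300

0.6300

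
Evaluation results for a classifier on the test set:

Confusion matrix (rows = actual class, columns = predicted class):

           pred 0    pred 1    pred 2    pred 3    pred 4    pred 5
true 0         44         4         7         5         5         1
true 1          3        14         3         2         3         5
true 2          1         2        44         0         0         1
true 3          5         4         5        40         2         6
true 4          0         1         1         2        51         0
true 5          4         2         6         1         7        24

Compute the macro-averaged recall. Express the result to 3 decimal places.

Per-class recall (TP/(TP+FN)):
  0: TP=44, FN=4+7+5+5+1=22 → 44/66 = 0.6667
  1: TP=14, FN=3+3+2+3+5=16 → 14/30 = 0.4667
  2: TP=44, FN=1+2+0+0+1=4 → 44/48 = 0.9167
  3: TP=40, FN=5+4+5+2+6=22 → 40/62 = 0.6452
  4: TP=51, FN=0+1+1+2+0=4 → 51/55 = 0.9273
  5: TP=24, FN=4+2+6+1+7=20 → 24/44 = 0.5455
Macro-recall = mean = (0.6667 + 0.4667 + 0.9167 + 0.6452 + 0.9273 + 0.5455) / 6 = 0.695

0.695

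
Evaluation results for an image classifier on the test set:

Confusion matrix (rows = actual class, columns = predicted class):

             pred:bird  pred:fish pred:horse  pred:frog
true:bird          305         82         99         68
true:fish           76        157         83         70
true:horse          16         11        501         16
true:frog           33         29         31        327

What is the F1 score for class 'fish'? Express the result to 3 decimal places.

F1 score = 2·TP/(2·TP+FP+FN).
fish: TP=157, FP=82+11+29=122, FN=76+83+70=229 → 314/665 = 0.4722

0.472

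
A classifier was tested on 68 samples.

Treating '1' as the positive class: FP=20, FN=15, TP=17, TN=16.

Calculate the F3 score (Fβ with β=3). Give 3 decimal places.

Fβ = (1+β²)·TP / ((1+β²)·TP + β²·FN + FP), with β²=9
= 10·17 / (10·17 + 9·15 + 20) = 0.523

0.523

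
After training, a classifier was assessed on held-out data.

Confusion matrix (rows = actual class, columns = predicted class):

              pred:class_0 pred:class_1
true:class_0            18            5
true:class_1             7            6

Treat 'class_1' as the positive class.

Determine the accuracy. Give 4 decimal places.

0.6667

Accuracy = (TP+TN)/N = (6+18)/36 = 0.6667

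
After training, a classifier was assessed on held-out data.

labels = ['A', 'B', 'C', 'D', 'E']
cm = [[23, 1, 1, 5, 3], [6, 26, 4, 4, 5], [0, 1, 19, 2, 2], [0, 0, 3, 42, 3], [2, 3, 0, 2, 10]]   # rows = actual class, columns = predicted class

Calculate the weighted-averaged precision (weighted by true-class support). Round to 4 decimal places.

0.7375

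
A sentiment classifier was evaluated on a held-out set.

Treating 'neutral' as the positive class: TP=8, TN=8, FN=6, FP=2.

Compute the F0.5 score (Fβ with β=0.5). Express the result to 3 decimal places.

0.741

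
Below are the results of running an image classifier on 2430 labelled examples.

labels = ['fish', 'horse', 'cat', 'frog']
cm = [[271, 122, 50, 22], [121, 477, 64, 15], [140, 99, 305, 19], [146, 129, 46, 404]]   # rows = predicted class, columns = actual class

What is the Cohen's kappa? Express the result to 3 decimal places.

0.467

Observed agreement pₒ = trace/N = 1457/2430 = 0.5996
Expected agreement pₑ = Σ (rowᵢ·colᵢ)/N² = (678·465 + 827·677 + 465·563 + 460·725)/2430² = 0.2490
κ = (pₒ − pₑ)/(1 − pₑ) = (0.5996 − 0.2490)/(1 − 0.2490) = 0.467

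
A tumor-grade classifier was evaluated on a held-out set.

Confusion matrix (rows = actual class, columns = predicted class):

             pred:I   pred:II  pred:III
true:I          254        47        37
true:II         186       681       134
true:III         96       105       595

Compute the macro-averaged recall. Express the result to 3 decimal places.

Per-class recall (TP/(TP+FN)):
  I: TP=254, FN=47+37=84 → 254/338 = 0.7515
  II: TP=681, FN=186+134=320 → 681/1001 = 0.6803
  III: TP=595, FN=96+105=201 → 595/796 = 0.7475
Macro-recall = mean = (0.7515 + 0.6803 + 0.7475) / 3 = 0.726

0.726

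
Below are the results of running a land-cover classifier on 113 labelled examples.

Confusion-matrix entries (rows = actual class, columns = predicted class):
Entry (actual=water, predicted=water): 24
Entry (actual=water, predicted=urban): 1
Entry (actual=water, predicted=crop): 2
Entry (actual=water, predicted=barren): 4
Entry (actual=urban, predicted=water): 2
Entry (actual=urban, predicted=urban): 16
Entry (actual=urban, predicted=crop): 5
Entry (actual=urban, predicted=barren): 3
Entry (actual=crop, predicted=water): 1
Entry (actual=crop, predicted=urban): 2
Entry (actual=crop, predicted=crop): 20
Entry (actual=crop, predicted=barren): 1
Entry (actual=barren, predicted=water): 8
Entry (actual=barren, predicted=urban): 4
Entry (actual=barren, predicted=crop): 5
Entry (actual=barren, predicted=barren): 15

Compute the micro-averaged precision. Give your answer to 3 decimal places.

0.664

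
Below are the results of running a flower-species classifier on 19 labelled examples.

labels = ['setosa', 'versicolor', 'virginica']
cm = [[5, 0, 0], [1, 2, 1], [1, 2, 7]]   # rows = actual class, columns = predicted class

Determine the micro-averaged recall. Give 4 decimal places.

Micro-averaging pools counts across classes: ΣTP=14, ΣFP=5, ΣFN=5.
Micro-recall = TP/(TP+FN) on pooled counts = 0.7368 (equals overall accuracy in single-label multiclass).

0.7368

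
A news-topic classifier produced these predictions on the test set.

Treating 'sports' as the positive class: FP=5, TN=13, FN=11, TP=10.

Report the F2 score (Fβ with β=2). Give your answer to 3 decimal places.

0.505

Fβ = (1+β²)·TP / ((1+β²)·TP + β²·FN + FP), with β²=4
= 5·10 / (5·10 + 4·11 + 5) = 0.505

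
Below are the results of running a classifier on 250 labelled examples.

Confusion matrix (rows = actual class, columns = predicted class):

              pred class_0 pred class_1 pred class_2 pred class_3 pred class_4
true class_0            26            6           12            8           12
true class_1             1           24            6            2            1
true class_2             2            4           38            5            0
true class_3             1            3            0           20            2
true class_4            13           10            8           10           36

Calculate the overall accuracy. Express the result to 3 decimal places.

Accuracy = trace / total = (26+24+38+20+36=144) / 250 = 144/250 = 0.576

0.576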